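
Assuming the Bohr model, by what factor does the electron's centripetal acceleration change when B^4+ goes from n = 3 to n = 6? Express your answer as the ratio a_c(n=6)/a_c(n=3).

a_c ∝ Z^3 · n^-4; with Z fixed, a_c ∝ n^-4.
a_c(n=6)/a_c(n=3) = (6/3)^-4 = 1/16

1/16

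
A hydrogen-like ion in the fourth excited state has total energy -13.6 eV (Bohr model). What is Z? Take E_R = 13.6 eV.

5

E_n = −E_R Z²/n² ⇒ Z² = −E_n n²/E_R = 13.6 × 5² / 13.6 ≈ 25.00
Z = 5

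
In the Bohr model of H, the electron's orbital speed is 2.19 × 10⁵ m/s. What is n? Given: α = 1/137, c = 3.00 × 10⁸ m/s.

10

v_n = Zαc/n ⇒ n = Zαc/v = 1 × 0.00730 × 3.00 × 10⁸ / 2.19 × 10⁵ ≈ 10.00
n = 10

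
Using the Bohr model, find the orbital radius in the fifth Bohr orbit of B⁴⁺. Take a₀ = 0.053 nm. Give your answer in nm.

0.27 nm

r_n = n²a₀/Z = 5² × 0.053 / 5
    = 25 × 0.053 / 5 = 0.27 nm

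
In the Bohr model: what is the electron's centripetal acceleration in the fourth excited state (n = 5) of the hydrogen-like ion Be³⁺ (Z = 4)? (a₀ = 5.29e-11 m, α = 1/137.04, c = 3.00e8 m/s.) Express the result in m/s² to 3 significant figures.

9.28e21 m/s²

r = n²a₀/Z = 3.31e-10 m, v = Zαc/n = 1.75e6 m/s
a = v²/r = (1.75e6)² / 3.31e-10 = 9.28e21 m/s²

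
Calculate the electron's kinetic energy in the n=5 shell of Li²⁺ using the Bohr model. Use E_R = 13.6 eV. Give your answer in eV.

For a Coulomb orbit the virial theorem gives K = −E_n.
E_n = −E_R·Z²/n², so K = E_R·Z²/n² = 13.6 × 3²/5² = 4.90 eV

4.90 eV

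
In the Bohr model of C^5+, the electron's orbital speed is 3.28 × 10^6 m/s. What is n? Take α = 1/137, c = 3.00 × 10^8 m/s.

v_n = Zαc/n ⇒ n = Zαc/v = 6 × 0.00730 × 3.00 × 10^8 / 3.28 × 10^6 ≈ 4.01
n = 4

4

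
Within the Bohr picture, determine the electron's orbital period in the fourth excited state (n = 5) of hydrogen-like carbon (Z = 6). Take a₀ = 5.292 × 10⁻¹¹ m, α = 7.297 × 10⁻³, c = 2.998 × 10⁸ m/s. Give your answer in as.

r = n²a₀/Z = 5²·5.292 × 10⁻¹¹/6 = 2.205 × 10⁻¹⁰ m
v = Zαc/n = 6·0.007297·2.998 × 10⁸/5 = 2.625 × 10⁶ m/s
T = 2πr/v = 5.278 × 10⁻¹⁶ s = 527.8 as

527.8 as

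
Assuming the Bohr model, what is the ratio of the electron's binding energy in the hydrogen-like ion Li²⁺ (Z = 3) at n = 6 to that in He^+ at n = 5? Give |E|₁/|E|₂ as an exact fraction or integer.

|E| ∝ Z^2 · n^-2
|E|₁/|E|₂ = (3/2)^2 · (6/5)^-2 = 25/16

25/16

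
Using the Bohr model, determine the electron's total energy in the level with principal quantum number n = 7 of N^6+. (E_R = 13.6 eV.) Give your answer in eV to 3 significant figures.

-13.6 eV

E_n = −E_R·Z²/n² = −13.6 × 7²/7² = -13.6 eV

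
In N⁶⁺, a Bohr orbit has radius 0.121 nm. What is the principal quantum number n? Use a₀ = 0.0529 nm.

4

r_n = n²a₀/Z ⇒ n² = rZ/a₀ = 0.121 × 7 / 0.0529 ≈ 16.01
n = 4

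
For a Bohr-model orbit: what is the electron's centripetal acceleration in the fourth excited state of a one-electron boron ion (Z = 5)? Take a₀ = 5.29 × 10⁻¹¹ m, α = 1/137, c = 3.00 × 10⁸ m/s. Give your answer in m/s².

r = n²a₀/Z = 2.64 × 10⁻¹⁰ m, v = Zαc/n = 2.19 × 10⁶ m/s
a = v²/r = (2.19 × 10⁶)² / 2.64 × 10⁻¹⁰ = 1.81 × 10²² m/s²

1.81 × 10²² m/s²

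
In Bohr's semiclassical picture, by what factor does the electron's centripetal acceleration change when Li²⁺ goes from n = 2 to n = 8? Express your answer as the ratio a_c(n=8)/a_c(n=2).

1/256

a_c ∝ Z^3 · n^-4; with Z fixed, a_c ∝ n^-4.
a_c(n=8)/a_c(n=2) = (8/2)^-4 = 1/256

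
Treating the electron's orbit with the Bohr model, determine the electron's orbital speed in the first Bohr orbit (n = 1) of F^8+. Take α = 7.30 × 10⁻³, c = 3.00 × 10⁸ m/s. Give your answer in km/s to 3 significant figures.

v_n = Zαc/n = 9 × 0.00730 × 3.00 × 10⁸ / 1
    = 1.97 × 10⁴ km/s

1.97 × 10⁴ km/s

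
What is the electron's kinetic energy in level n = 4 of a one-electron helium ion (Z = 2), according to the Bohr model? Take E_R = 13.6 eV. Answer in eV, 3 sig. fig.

For a Coulomb orbit the virial theorem gives K = −E_n.
E_n = −E_R·Z²/n², so K = E_R·Z²/n² = 13.6 × 2²/4² = 3.40 eV

3.40 eV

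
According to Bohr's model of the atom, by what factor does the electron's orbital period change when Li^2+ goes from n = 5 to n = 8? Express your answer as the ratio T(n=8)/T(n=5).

T ∝ Z^-2 · n^3; with Z fixed, T ∝ n^3.
T(n=8)/T(n=5) = (8/5)^3 = 512/125

512/125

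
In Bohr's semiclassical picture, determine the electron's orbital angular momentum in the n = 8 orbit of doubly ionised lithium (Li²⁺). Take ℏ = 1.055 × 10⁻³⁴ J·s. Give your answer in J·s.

8.440 × 10⁻³⁴ J·s

L_n = nℏ = 8 × 1.055 × 10⁻³⁴ = 8.440 × 10⁻³⁴ J·s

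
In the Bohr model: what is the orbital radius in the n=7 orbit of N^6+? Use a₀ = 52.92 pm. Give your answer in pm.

r_n = n²a₀/Z = 7² × 52.92 / 7
    = 49 × 52.92 / 7 = 370.4 pm

370.4 pm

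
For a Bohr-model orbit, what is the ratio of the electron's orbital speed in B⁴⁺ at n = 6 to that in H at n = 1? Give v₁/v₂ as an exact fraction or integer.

5/6

v ∝ Z^1 · n^-1
v₁/v₂ = (5/1)^1 · (6/1)^-1 = 5/6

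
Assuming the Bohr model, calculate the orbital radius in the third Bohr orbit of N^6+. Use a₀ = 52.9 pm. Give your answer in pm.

r_n = n²a₀/Z = 3² × 52.9 / 7
    = 9 × 52.9 / 7 = 68.0 pm

68.0 pm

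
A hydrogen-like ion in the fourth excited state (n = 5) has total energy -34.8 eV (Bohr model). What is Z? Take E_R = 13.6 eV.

E_n = −E_R Z²/n² ⇒ Z² = −E_n n²/E_R = 34.8 × 5² / 13.6 ≈ 63.97
Z = 8

8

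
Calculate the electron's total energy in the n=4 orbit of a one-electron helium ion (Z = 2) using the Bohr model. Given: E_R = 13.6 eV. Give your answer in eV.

-3.40 eV

E_n = −E_R·Z²/n² = −13.6 × 2²/4² = -3.40 eV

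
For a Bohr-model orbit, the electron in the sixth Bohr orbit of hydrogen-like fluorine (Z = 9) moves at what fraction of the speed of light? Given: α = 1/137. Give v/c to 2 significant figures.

0.011

v_n = Zαc/n, so v/c = Zα/n = 9 × 0.0073 / 6 = 0.011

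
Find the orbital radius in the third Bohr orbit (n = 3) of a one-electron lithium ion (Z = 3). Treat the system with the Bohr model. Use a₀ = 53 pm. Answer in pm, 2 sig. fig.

r_n = n²a₀/Z = 3² × 53 / 3
    = 9 × 53 / 3 = 160 pm

160 pm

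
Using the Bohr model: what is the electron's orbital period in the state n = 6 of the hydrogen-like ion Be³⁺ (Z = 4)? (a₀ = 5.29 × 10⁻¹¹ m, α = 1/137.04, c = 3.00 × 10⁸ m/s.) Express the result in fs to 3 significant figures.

r = n²a₀/Z = 6²·5.29 × 10⁻¹¹/4 = 4.76 × 10⁻¹⁰ m
v = Zαc/n = 4·0.00730·3.00 × 10⁸/6 = 1.46 × 10⁶ m/s
T = 2πr/v = 2.05 × 10⁻¹⁵ s = 2.05 fs

2.05 fs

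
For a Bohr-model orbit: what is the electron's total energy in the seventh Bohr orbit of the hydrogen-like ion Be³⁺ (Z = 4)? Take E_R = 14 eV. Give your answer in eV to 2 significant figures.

E_n = −E_R·Z²/n² = −14 × 4²/7² = -4.6 eV

-4.6 eV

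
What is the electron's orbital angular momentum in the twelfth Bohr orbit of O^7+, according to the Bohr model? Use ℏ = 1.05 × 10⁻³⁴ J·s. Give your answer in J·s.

1.26 × 10⁻³³ J·s

L_n = nℏ = 12 × 1.05 × 10⁻³⁴ = 1.26 × 10⁻³³ J·s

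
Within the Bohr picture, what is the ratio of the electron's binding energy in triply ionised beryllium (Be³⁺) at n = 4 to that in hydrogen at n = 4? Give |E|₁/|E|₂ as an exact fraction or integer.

16

|E| ∝ Z^2 · n^-2
|E|₁/|E|₂ = (4/1)^2 · (4/4)^-2 = 16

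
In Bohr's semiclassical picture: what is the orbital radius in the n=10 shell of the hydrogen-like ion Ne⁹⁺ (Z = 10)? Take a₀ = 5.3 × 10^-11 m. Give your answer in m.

r_n = n²a₀/Z = 10² × 5.3 × 10^-11 / 10
    = 100 × 5.3 × 10^-11 / 10 = 5.3 × 10^-10 m

5.3 × 10^-10 m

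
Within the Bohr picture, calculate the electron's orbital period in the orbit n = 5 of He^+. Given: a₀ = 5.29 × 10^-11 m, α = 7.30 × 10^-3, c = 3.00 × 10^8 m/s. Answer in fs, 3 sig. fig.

4.74 fs

r = n²a₀/Z = 5²·5.29 × 10^-11/2 = 6.61 × 10^-10 m
v = Zαc/n = 2·0.00730·3.00 × 10^8/5 = 8.76 × 10^5 m/s
T = 2πr/v = 4.74 × 10^-15 s = 4.74 fs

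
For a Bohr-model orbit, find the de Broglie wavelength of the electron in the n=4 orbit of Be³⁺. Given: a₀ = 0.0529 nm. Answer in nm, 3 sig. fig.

0.332 nm

The Bohr quantisation condition is nλ = 2πr_n.
r_n = n²a₀/Z = 0.212 nm
λ = 2πr_n/n = 2π·0.212/4 = 0.332 nm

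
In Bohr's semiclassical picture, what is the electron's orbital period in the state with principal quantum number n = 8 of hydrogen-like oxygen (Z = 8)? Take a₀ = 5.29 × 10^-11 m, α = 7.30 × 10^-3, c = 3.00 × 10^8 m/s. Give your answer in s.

1.21 × 10^-15 s

r = n²a₀/Z = 8²·5.29 × 10^-11/8 = 4.23 × 10^-10 m
v = Zαc/n = 8·0.00730·3.00 × 10^8/8 = 2.19 × 10^6 m/s
T = 2πr/v = 1.21 × 10^-15 s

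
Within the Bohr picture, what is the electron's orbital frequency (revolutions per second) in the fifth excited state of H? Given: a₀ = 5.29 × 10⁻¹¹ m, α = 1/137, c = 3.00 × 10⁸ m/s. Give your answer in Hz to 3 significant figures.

r = n²a₀/Z = 1.90 × 10⁻⁹ m, v = Zαc/n = 3.65 × 10⁵ m/s
f = v/(2πr) = 3.05 × 10¹³ Hz

3.05 × 10¹³ Hz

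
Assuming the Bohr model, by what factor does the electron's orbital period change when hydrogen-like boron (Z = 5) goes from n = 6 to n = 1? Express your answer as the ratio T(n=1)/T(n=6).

T ∝ Z^-2 · n^3; with Z fixed, T ∝ n^3.
T(n=1)/T(n=6) = (1/6)^3 = 1/216

1/216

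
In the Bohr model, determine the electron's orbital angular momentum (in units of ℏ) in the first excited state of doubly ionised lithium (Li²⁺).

L_n = nℏ, so L/ℏ = n = 2.

2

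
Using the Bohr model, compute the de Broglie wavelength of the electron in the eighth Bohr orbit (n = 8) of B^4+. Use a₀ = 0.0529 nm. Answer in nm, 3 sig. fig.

0.532 nm

The Bohr quantisation condition is nλ = 2πr_n.
r_n = n²a₀/Z = 0.677 nm
λ = 2πr_n/n = 2π·0.677/8 = 0.532 nm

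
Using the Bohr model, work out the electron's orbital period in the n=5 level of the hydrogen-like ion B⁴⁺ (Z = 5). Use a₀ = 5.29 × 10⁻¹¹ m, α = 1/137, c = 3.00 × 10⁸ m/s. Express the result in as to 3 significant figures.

r = n²a₀/Z = 5²·5.29 × 10⁻¹¹/5 = 2.64 × 10⁻¹⁰ m
v = Zαc/n = 5·0.00730·3.00 × 10⁸/5 = 2.19 × 10⁶ m/s
T = 2πr/v = 7.59 × 10⁻¹⁶ s = 759 as

759 as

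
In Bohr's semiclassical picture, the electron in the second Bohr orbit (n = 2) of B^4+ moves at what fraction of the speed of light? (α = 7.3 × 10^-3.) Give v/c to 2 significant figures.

0.018

v_n = Zαc/n, so v/c = Zα/n = 5 × 0.0073 / 2 = 0.018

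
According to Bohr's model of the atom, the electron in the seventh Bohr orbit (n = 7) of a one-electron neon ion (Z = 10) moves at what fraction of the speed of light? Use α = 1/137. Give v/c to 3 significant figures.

0.0104

v_n = Zαc/n, so v/c = Zα/n = 10 × 0.00730 / 7 = 0.0104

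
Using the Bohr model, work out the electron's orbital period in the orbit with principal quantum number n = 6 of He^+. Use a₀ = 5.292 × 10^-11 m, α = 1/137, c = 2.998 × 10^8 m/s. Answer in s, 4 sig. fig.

r = n²a₀/Z = 6²·5.292 × 10^-11/2 = 9.526 × 10^-10 m
v = Zαc/n = 2·0.007299·2.998 × 10^8/6 = 7.294 × 10^5 m/s
T = 2πr/v = 8.205 × 10^-15 s

8.205 × 10^-15 s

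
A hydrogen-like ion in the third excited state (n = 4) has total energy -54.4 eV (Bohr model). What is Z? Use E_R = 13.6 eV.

E_n = −E_R Z²/n² ⇒ Z² = −E_n n²/E_R = 54.4 × 4² / 13.6 ≈ 64.00
Z = 8

8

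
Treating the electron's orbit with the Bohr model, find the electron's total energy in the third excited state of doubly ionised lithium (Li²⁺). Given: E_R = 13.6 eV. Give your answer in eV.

-7.65 eV

E_n = −E_R·Z²/n² = −13.6 × 3²/4² = -7.65 eV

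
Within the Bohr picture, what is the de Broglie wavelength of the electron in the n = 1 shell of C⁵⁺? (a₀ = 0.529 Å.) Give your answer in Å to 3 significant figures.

The Bohr quantisation condition is nλ = 2πr_n.
r_n = n²a₀/Z = 0.0882 Å
λ = 2πr_n/n = 2π·0.0882/1 = 0.554 Å

0.554 Å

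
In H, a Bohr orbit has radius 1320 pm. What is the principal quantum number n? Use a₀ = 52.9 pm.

5

r_n = n²a₀/Z ⇒ n² = rZ/a₀ = 1320 × 1 / 52.9 ≈ 24.95
n = 5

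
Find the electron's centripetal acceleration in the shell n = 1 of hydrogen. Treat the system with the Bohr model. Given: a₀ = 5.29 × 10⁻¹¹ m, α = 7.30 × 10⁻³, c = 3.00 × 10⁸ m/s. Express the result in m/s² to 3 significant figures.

r = n²a₀/Z = 5.29 × 10⁻¹¹ m, v = Zαc/n = 2.19 × 10⁶ m/s
a = v²/r = (2.19 × 10⁶)² / 5.29 × 10⁻¹¹ = 9.07 × 10²² m/s²

9.07 × 10²² m/s²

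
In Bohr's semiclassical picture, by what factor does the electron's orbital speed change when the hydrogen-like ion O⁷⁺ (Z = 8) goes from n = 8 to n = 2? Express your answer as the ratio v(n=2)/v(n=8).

v ∝ Z^1 · n^-1; with Z fixed, v ∝ n^-1.
v(n=2)/v(n=8) = (2/8)^-1 = 4

4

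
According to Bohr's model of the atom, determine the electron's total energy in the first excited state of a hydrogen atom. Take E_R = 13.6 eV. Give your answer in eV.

E_n = −E_R·Z²/n² = −13.6 × 1²/2² = -3.40 eV

-3.40 eV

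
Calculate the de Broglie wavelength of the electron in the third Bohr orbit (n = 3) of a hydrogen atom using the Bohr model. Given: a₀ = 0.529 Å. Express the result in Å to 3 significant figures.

The Bohr quantisation condition is nλ = 2πr_n.
r_n = n²a₀/Z = 4.76 Å
λ = 2πr_n/n = 2π·4.76/3 = 9.97 Å

9.97 Å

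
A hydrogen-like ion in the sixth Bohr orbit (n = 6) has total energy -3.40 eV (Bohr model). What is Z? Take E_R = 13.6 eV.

E_n = −E_R Z²/n² ⇒ Z² = −E_n n²/E_R = 3.40 × 6² / 13.6 ≈ 9.00
Z = 3

3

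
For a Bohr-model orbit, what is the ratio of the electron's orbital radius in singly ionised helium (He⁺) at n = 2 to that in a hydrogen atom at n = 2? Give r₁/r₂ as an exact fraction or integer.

r ∝ Z^-1 · n^2
r₁/r₂ = (2/1)^-1 · (2/2)^2 = 1/2

1/2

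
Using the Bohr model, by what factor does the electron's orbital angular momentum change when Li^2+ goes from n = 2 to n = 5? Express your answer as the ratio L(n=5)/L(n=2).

L = nℏ depends only on n, so L ∝ n.
L(n=5)/L(n=2) = (5/2)^1 = 5/2

5/2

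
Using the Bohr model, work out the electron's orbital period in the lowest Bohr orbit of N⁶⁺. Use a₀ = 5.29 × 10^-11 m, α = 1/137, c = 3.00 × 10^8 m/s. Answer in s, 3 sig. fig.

r = n²a₀/Z = 1²·5.29 × 10^-11/7 = 7.56 × 10^-12 m
v = Zαc/n = 7·0.00730·3.00 × 10^8/1 = 1.53 × 10^7 m/s
T = 2πr/v = 3.10 × 10^-18 s

3.10 × 10^-18 s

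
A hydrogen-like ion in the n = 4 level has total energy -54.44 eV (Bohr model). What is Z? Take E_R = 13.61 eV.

8

E_n = −E_R Z²/n² ⇒ Z² = −E_n n²/E_R = 54.44 × 4² / 13.61 ≈ 64.00
Z = 8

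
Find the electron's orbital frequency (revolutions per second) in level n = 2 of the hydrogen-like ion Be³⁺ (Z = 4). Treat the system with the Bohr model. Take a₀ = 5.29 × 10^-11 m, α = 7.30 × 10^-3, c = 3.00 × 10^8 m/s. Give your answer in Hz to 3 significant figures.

1.32 × 10^16 Hz

r = n²a₀/Z = 5.29 × 10^-11 m, v = Zαc/n = 4.38 × 10^6 m/s
f = v/(2πr) = 1.32 × 10^16 Hz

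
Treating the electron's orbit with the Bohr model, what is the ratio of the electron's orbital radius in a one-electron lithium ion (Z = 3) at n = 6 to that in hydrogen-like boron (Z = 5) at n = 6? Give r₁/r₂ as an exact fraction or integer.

5/3

r ∝ Z^-1 · n^2
r₁/r₂ = (3/5)^-1 · (6/6)^2 = 5/3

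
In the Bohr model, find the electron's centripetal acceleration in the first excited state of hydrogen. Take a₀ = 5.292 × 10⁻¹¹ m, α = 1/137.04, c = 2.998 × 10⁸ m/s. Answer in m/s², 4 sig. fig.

5.652 × 10²¹ m/s²

r = n²a₀/Z = 2.117 × 10⁻¹⁰ m, v = Zαc/n = 1.094 × 10⁶ m/s
a = v²/r = (1.094 × 10⁶)² / 2.117 × 10⁻¹⁰ = 5.652 × 10²¹ m/s²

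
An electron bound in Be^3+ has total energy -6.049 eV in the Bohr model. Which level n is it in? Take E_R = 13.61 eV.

E_n = −E_R Z²/n² ⇒ n² = E_R Z²/(−E_n) = 13.61 × 4² / 6.049 ≈ 36.00
n = 6

6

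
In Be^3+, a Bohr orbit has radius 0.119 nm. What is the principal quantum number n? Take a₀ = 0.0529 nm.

3

r_n = n²a₀/Z ⇒ n² = rZ/a₀ = 0.119 × 4 / 0.0529 ≈ 9.00
n = 3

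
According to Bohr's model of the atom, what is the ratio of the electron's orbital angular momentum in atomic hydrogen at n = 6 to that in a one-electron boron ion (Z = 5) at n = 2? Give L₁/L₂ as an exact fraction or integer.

3

L = nℏ is independent of Z.
L₁/L₂ = n₁/n₂ = 6/2 = 3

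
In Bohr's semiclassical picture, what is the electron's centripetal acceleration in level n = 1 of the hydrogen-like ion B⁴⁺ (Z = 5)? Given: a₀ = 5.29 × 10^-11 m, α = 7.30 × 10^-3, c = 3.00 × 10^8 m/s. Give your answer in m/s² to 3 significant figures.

r = n²a₀/Z = 1.06 × 10^-11 m, v = Zαc/n = 1.09 × 10^7 m/s
a = v²/r = (1.09 × 10^7)² / 1.06 × 10^-11 = 1.13 × 10^25 m/s²

1.13 × 10^25 m/s²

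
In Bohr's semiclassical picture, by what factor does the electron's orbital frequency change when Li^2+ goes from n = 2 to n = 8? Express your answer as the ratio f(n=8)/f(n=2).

1/64

f ∝ Z^2 · n^-3; with Z fixed, f ∝ n^-3.
f(n=8)/f(n=2) = (8/2)^-3 = 1/64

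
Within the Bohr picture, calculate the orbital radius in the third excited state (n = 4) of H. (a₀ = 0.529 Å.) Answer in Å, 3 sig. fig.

r_n = n²a₀/Z = 4² × 0.529 / 1
    = 16 × 0.529 / 1 = 8.46 Å

8.46 Å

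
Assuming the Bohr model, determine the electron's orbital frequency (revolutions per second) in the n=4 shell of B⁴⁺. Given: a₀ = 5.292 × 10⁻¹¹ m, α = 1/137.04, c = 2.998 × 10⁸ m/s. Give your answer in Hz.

r = n²a₀/Z = 1.693 × 10⁻¹⁰ m, v = Zαc/n = 2.735 × 10⁶ m/s
f = v/(2πr) = 2.570 × 10¹⁵ Hz

2.570 × 10¹⁵ Hz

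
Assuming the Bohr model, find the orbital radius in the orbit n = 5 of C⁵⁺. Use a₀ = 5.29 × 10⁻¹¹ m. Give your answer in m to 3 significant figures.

r_n = n²a₀/Z = 5² × 5.29 × 10⁻¹¹ / 6
    = 25 × 5.29 × 10⁻¹¹ / 6 = 2.20 × 10⁻¹⁰ m

2.20 × 10⁻¹⁰ m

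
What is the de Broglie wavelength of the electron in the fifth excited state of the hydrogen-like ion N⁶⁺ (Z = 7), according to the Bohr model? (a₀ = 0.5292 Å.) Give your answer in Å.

2.850 Å

The Bohr quantisation condition is nλ = 2πr_n.
r_n = n²a₀/Z = 2.722 Å
λ = 2πr_n/n = 2π·2.722/6 = 2.850 Å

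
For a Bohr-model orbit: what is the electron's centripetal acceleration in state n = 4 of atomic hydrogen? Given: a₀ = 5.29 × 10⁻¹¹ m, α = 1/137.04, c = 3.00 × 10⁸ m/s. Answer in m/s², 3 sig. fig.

3.54 × 10²⁰ m/s²

r = n²a₀/Z = 8.46 × 10⁻¹⁰ m, v = Zαc/n = 5.47 × 10⁵ m/s
a = v²/r = (5.47 × 10⁵)² / 8.46 × 10⁻¹⁰ = 3.54 × 10²⁰ m/s²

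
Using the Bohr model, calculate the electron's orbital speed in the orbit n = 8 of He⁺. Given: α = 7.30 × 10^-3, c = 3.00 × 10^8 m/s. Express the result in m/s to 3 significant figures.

v_n = Zαc/n = 2 × 0.00730 × 3.00 × 10^8 / 8
    = 5.47 × 10^5 m/s

5.47 × 10^5 m/s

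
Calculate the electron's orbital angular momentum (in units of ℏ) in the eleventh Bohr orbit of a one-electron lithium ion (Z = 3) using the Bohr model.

L_n = nℏ, so L/ℏ = n = 11.

11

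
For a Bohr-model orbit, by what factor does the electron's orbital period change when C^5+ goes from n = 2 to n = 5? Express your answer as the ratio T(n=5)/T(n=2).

T ∝ Z^-2 · n^3; with Z fixed, T ∝ n^3.
T(n=5)/T(n=2) = (5/2)^3 = 125/8

125/8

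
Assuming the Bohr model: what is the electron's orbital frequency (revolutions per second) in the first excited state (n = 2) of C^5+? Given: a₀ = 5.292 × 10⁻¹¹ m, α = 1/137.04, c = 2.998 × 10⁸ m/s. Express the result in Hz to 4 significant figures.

r = n²a₀/Z = 3.528 × 10⁻¹¹ m, v = Zαc/n = 6.563 × 10⁶ m/s
f = v/(2πr) = 2.961 × 10¹⁶ Hz

2.961 × 10¹⁶ Hz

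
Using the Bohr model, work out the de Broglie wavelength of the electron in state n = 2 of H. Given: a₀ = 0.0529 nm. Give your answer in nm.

0.665 nm

The Bohr quantisation condition is nλ = 2πr_n.
r_n = n²a₀/Z = 0.212 nm
λ = 2πr_n/n = 2π·0.212/2 = 0.665 nm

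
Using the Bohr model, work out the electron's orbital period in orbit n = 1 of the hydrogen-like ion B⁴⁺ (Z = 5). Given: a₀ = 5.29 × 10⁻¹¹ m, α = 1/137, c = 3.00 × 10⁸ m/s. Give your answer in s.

6.07 × 10⁻¹⁸ s

r = n²a₀/Z = 1²·5.29 × 10⁻¹¹/5 = 1.06 × 10⁻¹¹ m
v = Zαc/n = 5·0.00730·3.00 × 10⁸/1 = 1.09 × 10⁷ m/s
T = 2πr/v = 6.07 × 10⁻¹⁸ s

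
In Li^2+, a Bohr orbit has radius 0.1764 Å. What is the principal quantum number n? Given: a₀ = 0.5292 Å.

1

r_n = n²a₀/Z ⇒ n² = rZ/a₀ = 0.1764 × 3 / 0.5292 ≈ 1.00
n = 1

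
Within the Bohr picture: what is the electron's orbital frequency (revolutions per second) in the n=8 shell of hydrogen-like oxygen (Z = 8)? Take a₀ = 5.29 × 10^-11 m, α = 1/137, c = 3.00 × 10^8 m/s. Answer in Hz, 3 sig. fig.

r = n²a₀/Z = 4.23 × 10^-10 m, v = Zαc/n = 2.19 × 10^6 m/s
f = v/(2πr) = 8.24 × 10^14 Hz

8.24 × 10^14 Hz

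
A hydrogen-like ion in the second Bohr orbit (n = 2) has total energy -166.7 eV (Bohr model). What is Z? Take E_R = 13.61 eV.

E_n = −E_R Z²/n² ⇒ Z² = −E_n n²/E_R = 166.7 × 2² / 13.61 ≈ 48.99
Z = 7

7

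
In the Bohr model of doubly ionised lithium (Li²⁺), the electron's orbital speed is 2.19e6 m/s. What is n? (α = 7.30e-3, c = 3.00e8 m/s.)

v_n = Zαc/n ⇒ n = Zαc/v = 3 × 0.00730 × 3.00e8 / 2.19e6 ≈ 3.00
n = 3

3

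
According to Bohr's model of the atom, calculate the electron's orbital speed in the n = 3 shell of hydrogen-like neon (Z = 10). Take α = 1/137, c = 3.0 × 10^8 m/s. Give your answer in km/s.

v_n = Zαc/n = 10 × 0.0073 × 3.0 × 10^8 / 3
    = 7300 km/s

7300 km/s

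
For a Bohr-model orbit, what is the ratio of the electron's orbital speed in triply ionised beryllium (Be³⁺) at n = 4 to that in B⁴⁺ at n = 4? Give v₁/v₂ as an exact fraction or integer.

v ∝ Z^1 · n^-1
v₁/v₂ = (4/5)^1 · (4/4)^-1 = 4/5

4/5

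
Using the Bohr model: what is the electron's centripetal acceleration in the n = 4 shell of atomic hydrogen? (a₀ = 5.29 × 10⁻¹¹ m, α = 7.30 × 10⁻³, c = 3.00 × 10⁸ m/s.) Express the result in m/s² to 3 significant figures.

3.54 × 10²⁰ m/s²

r = n²a₀/Z = 8.46 × 10⁻¹⁰ m, v = Zαc/n = 5.47 × 10⁵ m/s
a = v²/r = (5.47 × 10⁵)² / 8.46 × 10⁻¹⁰ = 3.54 × 10²⁰ m/s²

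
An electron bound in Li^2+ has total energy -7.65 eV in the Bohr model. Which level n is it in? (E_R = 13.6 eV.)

E_n = −E_R Z²/n² ⇒ n² = E_R Z²/(−E_n) = 13.6 × 3² / 7.65 ≈ 16.00
n = 4

4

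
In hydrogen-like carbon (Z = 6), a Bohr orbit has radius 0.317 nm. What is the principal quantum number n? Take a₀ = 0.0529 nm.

r_n = n²a₀/Z ⇒ n² = rZ/a₀ = 0.317 × 6 / 0.0529 ≈ 35.95
n = 6

6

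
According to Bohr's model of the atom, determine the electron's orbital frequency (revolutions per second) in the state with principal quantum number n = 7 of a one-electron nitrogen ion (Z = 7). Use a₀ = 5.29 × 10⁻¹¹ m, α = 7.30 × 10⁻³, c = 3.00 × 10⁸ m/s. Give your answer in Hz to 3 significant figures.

9.41 × 10¹⁴ Hz

r = n²a₀/Z = 3.70 × 10⁻¹⁰ m, v = Zαc/n = 2.19 × 10⁶ m/s
f = v/(2πr) = 9.41 × 10¹⁴ Hz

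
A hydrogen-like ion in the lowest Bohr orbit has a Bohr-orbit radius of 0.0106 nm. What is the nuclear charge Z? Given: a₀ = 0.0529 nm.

5

r_n = n²a₀/Z ⇒ Z = n²a₀/r = 1² × 0.0529 / 0.0106 ≈ 4.99
Z = 5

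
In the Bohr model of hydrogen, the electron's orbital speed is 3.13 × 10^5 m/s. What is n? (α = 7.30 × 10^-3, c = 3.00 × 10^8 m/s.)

7

v_n = Zαc/n ⇒ n = Zαc/v = 1 × 0.00730 × 3.00 × 10^8 / 3.13 × 10^5 ≈ 7.00
n = 7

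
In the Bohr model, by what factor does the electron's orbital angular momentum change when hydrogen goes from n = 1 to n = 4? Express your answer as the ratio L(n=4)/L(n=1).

L = nℏ depends only on n, so L ∝ n.
L(n=4)/L(n=1) = (4/1)^1 = 4

4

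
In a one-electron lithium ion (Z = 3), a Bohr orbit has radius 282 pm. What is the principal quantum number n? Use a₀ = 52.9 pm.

4

r_n = n²a₀/Z ⇒ n² = rZ/a₀ = 282 × 3 / 52.9 ≈ 15.99
n = 4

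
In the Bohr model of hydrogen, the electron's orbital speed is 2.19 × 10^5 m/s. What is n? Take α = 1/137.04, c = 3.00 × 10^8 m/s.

v_n = Zαc/n ⇒ n = Zαc/v = 1 × 0.00730 × 3.00 × 10^8 / 2.19 × 10^5 ≈ 10.00
n = 10

10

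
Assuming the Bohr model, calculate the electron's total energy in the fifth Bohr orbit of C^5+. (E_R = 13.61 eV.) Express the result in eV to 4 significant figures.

E_n = −E_R·Z²/n² = −13.61 × 6²/5² = -19.60 eV

-19.60 eV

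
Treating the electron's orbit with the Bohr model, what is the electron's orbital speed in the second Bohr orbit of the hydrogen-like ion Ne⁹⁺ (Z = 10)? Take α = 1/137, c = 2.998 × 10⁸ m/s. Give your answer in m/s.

1.094 × 10⁷ m/s

v_n = Zαc/n = 10 × 0.007299 × 2.998 × 10⁸ / 2
    = 1.094 × 10⁷ m/s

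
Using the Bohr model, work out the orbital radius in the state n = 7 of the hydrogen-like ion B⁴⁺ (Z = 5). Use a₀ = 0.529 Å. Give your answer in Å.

5.18 Å

r_n = n²a₀/Z = 7² × 0.529 / 5
    = 49 × 0.529 / 5 = 5.18 Å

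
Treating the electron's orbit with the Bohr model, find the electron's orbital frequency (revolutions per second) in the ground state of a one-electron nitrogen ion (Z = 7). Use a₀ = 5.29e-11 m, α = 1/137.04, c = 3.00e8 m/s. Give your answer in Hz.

r = n²a₀/Z = 7.56e-12 m, v = Zαc/n = 1.53e7 m/s
f = v/(2πr) = 3.23e17 Hz

3.23e17 Hz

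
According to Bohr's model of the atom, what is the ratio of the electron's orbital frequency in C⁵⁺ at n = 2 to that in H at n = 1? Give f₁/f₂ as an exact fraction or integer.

f ∝ Z^2 · n^-3
f₁/f₂ = (6/1)^2 · (2/1)^-3 = 9/2

9/2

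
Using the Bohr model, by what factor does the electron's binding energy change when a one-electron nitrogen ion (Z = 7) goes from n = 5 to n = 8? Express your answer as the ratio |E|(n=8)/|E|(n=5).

|E| ∝ Z^2 · n^-2; with Z fixed, |E| ∝ n^-2.
|E|(n=8)/|E|(n=5) = (8/5)^-2 = 25/64

25/64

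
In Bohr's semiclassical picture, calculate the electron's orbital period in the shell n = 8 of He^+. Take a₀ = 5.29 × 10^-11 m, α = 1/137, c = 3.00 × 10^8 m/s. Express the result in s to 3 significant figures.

r = n²a₀/Z = 8²·5.29 × 10^-11/2 = 1.69 × 10^-9 m
v = Zαc/n = 2·0.00730·3.00 × 10^8/8 = 5.47 × 10^5 m/s
T = 2πr/v = 1.94 × 10^-14 s

1.94 × 10^-14 s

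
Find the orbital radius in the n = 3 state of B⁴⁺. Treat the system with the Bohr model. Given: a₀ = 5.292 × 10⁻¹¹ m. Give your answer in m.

r_n = n²a₀/Z = 3² × 5.292 × 10⁻¹¹ / 5
    = 9 × 5.292 × 10⁻¹¹ / 5 = 9.526 × 10⁻¹¹ m

9.526 × 10⁻¹¹ m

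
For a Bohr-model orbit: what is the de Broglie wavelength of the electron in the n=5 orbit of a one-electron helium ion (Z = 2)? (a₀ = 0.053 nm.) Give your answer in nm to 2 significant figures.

0.83 nm

The Bohr quantisation condition is nλ = 2πr_n.
r_n = n²a₀/Z = 0.66 nm
λ = 2πr_n/n = 2π·0.66/5 = 0.83 nm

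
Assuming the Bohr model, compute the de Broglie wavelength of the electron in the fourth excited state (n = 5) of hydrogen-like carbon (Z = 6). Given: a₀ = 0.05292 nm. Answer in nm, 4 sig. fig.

0.2771 nm

The Bohr quantisation condition is nλ = 2πr_n.
r_n = n²a₀/Z = 0.2205 nm
λ = 2πr_n/n = 2π·0.2205/5 = 0.2771 nm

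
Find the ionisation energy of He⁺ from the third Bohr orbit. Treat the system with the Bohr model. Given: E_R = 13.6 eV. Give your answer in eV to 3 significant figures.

6.04 eV

E_n = −E_R·Z²/n² = −13.6 × 2²/3² eV = -6.04 eV
Ionisation energy = −E_n = 6.04 eV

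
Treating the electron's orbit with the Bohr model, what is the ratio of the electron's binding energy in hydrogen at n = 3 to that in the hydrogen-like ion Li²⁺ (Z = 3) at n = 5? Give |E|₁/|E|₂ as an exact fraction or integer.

|E| ∝ Z^2 · n^-2
|E|₁/|E|₂ = (1/3)^2 · (3/5)^-2 = 25/81

25/81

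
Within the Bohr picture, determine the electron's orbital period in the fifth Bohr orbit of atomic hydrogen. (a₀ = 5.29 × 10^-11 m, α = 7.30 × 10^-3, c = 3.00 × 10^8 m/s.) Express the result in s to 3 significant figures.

1.90 × 10^-14 s

r = n²a₀/Z = 5²·5.29 × 10^-11/1 = 1.32 × 10^-9 m
v = Zαc/n = 1·0.00730·3.00 × 10^8/5 = 4.38 × 10^5 m/s
T = 2πr/v = 1.90 × 10^-14 s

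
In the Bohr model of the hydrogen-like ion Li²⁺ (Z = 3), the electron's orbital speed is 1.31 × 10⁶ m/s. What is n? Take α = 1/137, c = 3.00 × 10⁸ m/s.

5

v_n = Zαc/n ⇒ n = Zαc/v = 3 × 0.00730 × 3.00 × 10⁸ / 1.31 × 10⁶ ≈ 5.01
n = 5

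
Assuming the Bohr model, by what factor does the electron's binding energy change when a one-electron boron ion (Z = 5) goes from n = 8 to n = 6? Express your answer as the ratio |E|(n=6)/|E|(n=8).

|E| ∝ Z^2 · n^-2; with Z fixed, |E| ∝ n^-2.
|E|(n=6)/|E|(n=8) = (6/8)^-2 = 16/9

16/9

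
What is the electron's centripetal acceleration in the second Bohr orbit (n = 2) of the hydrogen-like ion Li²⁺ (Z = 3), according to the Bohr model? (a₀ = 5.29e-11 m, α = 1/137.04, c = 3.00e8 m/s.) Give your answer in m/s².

1.53e23 m/s²

r = n²a₀/Z = 7.05e-11 m, v = Zαc/n = 3.28e6 m/s
a = v²/r = (3.28e6)² / 7.05e-11 = 1.53e23 m/s²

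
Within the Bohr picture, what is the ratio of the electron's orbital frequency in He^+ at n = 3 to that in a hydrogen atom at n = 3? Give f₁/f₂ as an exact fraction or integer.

f ∝ Z^2 · n^-3
f₁/f₂ = (2/1)^2 · (3/3)^-3 = 4

4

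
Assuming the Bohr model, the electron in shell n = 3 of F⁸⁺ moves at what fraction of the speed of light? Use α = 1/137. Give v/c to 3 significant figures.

v_n = Zαc/n, so v/c = Zα/n = 9 × 0.00730 / 3 = 0.0219

0.0219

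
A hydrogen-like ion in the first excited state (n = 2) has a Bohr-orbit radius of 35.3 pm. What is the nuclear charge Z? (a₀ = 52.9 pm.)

6

r_n = n²a₀/Z ⇒ Z = n²a₀/r = 2² × 52.9 / 35.3 ≈ 5.99
Z = 6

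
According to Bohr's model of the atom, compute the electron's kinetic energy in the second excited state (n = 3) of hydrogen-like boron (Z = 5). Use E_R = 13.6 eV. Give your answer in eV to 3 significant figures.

37.8 eV

For a Coulomb orbit the virial theorem gives K = −E_n.
E_n = −E_R·Z²/n², so K = E_R·Z²/n² = 13.6 × 5²/3² = 37.8 eV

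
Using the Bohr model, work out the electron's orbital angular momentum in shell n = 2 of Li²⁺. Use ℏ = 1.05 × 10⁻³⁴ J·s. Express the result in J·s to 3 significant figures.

2.10 × 10⁻³⁴ J·s

L_n = nℏ = 2 × 1.05 × 10⁻³⁴ = 2.10 × 10⁻³⁴ J·s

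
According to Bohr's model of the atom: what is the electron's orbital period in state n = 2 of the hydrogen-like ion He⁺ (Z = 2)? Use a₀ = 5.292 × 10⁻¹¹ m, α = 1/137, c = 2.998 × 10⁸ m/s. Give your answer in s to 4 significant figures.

r = n²a₀/Z = 2²·5.292 × 10⁻¹¹/2 = 1.058 × 10⁻¹⁰ m
v = Zαc/n = 2·0.007299·2.998 × 10⁸/2 = 2.188 × 10⁶ m/s
T = 2πr/v = 3.039 × 10⁻¹⁶ s

3.039 × 10⁻¹⁶ s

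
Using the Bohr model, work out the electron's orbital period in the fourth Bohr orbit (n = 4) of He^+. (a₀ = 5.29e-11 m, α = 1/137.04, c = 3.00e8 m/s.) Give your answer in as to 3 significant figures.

2430 as

r = n²a₀/Z = 4²·5.29e-11/2 = 4.23e-10 m
v = Zαc/n = 2·0.00730·3.00e8/4 = 1.09e6 m/s
T = 2πr/v = 2.43e-15 s = 2430 as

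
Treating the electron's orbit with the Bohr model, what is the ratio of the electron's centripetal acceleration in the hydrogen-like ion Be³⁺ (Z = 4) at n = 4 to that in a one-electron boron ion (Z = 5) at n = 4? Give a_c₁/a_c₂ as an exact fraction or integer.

64/125

a_c ∝ Z^3 · n^-4
a_c₁/a_c₂ = (4/5)^3 · (4/4)^-4 = 64/125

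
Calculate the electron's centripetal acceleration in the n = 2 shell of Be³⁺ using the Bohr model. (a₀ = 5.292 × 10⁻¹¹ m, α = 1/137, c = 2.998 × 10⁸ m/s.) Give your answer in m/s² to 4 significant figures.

3.620 × 10²³ m/s²

r = n²a₀/Z = 5.292 × 10⁻¹¹ m, v = Zαc/n = 4.377 × 10⁶ m/s
a = v²/r = (4.377 × 10⁶)² / 5.292 × 10⁻¹¹ = 3.620 × 10²³ m/s²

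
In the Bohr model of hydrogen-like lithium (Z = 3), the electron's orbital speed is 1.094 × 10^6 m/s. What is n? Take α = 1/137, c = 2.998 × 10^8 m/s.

6

v_n = Zαc/n ⇒ n = Zαc/v = 3 × 0.007299 × 2.998 × 10^8 / 1.094 × 10^6 ≈ 6.00
n = 6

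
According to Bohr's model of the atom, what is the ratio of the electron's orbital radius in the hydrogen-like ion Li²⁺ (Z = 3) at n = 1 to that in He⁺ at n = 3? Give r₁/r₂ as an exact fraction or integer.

r ∝ Z^-1 · n^2
r₁/r₂ = (3/2)^-1 · (1/3)^2 = 2/27

2/27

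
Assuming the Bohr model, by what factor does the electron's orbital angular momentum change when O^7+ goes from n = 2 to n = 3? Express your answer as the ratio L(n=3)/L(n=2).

3/2

L = nℏ depends only on n, so L ∝ n.
L(n=3)/L(n=2) = (3/2)^1 = 3/2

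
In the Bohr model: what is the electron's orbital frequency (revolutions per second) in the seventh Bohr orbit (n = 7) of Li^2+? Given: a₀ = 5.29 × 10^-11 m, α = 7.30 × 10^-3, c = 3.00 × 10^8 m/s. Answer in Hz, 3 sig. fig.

r = n²a₀/Z = 8.64 × 10^-10 m, v = Zαc/n = 9.39 × 10^5 m/s
f = v/(2πr) = 1.73 × 10^14 Hz

1.73 × 10^14 Hz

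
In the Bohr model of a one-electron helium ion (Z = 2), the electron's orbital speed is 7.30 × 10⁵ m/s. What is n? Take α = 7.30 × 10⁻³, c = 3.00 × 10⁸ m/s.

6

v_n = Zαc/n ⇒ n = Zαc/v = 2 × 0.00730 × 3.00 × 10⁸ / 7.30 × 10⁵ ≈ 6.00
n = 6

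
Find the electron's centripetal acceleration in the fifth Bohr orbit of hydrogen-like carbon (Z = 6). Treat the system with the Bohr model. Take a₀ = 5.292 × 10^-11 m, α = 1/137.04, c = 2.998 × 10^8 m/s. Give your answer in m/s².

3.126 × 10^22 m/s²

r = n²a₀/Z = 2.205 × 10^-10 m, v = Zαc/n = 2.625 × 10^6 m/s
a = v²/r = (2.625 × 10^6)² / 2.205 × 10^-10 = 3.126 × 10^22 m/s²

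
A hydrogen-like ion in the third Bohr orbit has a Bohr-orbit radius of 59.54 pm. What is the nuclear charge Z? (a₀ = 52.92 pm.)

8

r_n = n²a₀/Z ⇒ Z = n²a₀/r = 3² × 52.92 / 59.54 ≈ 8.00
Z = 8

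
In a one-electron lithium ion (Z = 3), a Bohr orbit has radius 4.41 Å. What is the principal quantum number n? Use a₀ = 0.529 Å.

5

r_n = n²a₀/Z ⇒ n² = rZ/a₀ = 4.41 × 3 / 0.529 ≈ 25.01
n = 5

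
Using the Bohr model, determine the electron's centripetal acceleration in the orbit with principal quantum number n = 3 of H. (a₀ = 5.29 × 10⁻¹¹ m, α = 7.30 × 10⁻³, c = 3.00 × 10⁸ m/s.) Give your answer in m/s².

r = n²a₀/Z = 4.76 × 10⁻¹⁰ m, v = Zαc/n = 7.30 × 10⁵ m/s
a = v²/r = (7.30 × 10⁵)² / 4.76 × 10⁻¹⁰ = 1.12 × 10²¹ m/s²

1.12 × 10²¹ m/s²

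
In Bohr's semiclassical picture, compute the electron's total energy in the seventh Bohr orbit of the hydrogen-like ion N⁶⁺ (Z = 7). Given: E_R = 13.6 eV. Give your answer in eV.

E_n = −E_R·Z²/n² = −13.6 × 7²/7² = -13.6 eV

-13.6 eV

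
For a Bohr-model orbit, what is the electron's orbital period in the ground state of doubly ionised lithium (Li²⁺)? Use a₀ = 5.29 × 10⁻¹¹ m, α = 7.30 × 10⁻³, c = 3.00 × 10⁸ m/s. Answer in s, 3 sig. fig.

1.69 × 10⁻¹⁷ s

r = n²a₀/Z = 1²·5.29 × 10⁻¹¹/3 = 1.76 × 10⁻¹¹ m
v = Zαc/n = 3·0.00730·3.00 × 10⁸/1 = 6.57 × 10⁶ m/s
T = 2πr/v = 1.69 × 10⁻¹⁷ s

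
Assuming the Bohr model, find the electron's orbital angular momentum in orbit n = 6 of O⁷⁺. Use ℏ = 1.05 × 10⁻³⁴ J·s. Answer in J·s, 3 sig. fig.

L_n = nℏ = 6 × 1.05 × 10⁻³⁴ = 6.30 × 10⁻³⁴ J·s

6.30 × 10⁻³⁴ J·s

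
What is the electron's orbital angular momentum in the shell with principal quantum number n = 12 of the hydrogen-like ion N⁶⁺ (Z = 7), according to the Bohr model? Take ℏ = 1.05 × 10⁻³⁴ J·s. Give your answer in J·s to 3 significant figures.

L_n = nℏ = 12 × 1.05 × 10⁻³⁴ = 1.26 × 10⁻³³ J·s

1.26 × 10⁻³³ J·s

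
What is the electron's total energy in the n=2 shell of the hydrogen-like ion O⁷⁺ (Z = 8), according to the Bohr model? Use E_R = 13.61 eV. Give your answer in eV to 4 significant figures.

E_n = −E_R·Z²/n² = −13.61 × 8²/2² = -217.8 eV

-217.8 eV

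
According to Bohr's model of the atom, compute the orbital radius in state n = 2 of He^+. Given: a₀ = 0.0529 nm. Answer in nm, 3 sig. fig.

0.106 nm

r_n = n²a₀/Z = 2² × 0.0529 / 2
    = 4 × 0.0529 / 2 = 0.106 nm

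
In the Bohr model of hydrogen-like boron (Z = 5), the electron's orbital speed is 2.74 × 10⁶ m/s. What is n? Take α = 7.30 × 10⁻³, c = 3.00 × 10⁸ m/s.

v_n = Zαc/n ⇒ n = Zαc/v = 5 × 0.00730 × 3.00 × 10⁸ / 2.74 × 10⁶ ≈ 4.00
n = 4

4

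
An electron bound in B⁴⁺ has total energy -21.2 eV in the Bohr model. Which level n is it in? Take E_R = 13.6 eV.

E_n = −E_R Z²/n² ⇒ n² = E_R Z²/(−E_n) = 13.6 × 5² / 21.2 ≈ 16.04
n = 4

4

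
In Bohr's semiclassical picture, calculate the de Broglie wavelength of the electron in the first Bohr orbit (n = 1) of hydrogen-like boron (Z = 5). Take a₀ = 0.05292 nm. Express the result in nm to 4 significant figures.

0.06650 nm

The Bohr quantisation condition is nλ = 2πr_n.
r_n = n²a₀/Z = 0.01058 nm
λ = 2πr_n/n = 2π·0.01058/1 = 0.06650 nm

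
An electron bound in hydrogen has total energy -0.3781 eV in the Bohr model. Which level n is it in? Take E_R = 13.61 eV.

E_n = −E_R Z²/n² ⇒ n² = E_R Z²/(−E_n) = 13.61 × 1² / 0.3781 ≈ 36.00
n = 6

6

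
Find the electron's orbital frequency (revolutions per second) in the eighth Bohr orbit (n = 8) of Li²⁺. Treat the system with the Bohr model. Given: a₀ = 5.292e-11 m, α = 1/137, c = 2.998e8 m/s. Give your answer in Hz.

r = n²a₀/Z = 1.129e-9 m, v = Zαc/n = 8.206e5 m/s
f = v/(2πr) = 1.157e14 Hz

1.157e14 Hz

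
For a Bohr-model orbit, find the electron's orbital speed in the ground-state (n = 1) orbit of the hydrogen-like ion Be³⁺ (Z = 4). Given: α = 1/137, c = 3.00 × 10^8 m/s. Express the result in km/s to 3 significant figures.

v_n = Zαc/n = 4 × 0.00730 × 3.00 × 10^8 / 1
    = 8760 km/s

8760 km/s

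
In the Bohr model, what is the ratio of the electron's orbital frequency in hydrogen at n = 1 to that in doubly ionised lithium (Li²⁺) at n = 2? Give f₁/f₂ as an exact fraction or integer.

f ∝ Z^2 · n^-3
f₁/f₂ = (1/3)^2 · (1/2)^-3 = 8/9

8/9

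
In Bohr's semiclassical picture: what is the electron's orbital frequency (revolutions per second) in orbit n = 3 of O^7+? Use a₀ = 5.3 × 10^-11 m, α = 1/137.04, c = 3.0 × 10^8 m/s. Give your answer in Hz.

r = n²a₀/Z = 6.0 × 10^-11 m, v = Zαc/n = 5.8 × 10^6 m/s
f = v/(2πr) = 1.6 × 10^16 Hz

1.6 × 10^16 Hz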